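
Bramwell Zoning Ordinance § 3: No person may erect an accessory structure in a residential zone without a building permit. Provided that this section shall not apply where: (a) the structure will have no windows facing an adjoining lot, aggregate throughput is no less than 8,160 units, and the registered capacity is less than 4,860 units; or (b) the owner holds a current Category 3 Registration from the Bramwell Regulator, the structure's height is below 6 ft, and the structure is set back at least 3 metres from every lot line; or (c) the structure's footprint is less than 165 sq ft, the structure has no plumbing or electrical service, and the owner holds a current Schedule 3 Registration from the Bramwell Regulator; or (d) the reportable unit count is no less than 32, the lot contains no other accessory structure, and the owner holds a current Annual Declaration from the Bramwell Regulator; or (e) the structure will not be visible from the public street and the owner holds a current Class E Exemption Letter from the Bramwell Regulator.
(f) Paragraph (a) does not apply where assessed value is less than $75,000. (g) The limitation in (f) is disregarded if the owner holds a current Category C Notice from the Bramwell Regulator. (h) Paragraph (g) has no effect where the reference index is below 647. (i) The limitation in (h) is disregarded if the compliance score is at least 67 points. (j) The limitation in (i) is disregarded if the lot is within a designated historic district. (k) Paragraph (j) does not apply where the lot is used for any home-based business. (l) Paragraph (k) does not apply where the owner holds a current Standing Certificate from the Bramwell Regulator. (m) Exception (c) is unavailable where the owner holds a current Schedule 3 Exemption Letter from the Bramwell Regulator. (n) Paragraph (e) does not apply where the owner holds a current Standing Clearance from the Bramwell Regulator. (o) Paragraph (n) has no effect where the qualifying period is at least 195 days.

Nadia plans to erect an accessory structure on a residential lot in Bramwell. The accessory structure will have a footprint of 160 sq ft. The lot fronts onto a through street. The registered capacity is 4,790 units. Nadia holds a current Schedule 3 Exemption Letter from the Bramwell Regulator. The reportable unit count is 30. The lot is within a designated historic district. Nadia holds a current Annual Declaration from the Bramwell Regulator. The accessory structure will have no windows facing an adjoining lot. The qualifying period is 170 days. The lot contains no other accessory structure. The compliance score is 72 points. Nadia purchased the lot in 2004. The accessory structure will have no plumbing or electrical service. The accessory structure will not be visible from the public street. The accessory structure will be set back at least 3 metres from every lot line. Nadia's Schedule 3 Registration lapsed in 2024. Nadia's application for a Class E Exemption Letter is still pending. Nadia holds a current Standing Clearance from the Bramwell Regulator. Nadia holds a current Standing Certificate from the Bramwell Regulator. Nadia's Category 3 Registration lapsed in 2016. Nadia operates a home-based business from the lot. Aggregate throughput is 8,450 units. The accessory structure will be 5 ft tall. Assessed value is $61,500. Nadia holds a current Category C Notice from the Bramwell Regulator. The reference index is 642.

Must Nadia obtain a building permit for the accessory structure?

Exception (a)'s conditions are all satisfied: no windows face an adjoining lot; aggregate throughput is 8,450 units, meeting the 8,160 units threshold; the registered capacity is 4,790 units, less than the 4,860 units limit. Turning to paragraphs (f)–(l): (f) applies — assessed value is $61,500, less than the $75,000 limit. (g) applies (a current Category C Notice is held), but is displaced by (h): (h) operates against (g): the reference index is 642, below the 647 limit. (i) would limit (h) — the compliance score is 72 points, meeting the 67 points threshold — but (j) sets (i) aside: (j) applies — the lot is in a historic district. (k) would limit (j) — a home-based business operates on the lot — but (l) sets (k) aside: (l) is triggered — a current Standing Certificate is held. Exception (a) does not apply.
Exception (b) does not apply: the Category 3 Registration is not current.
Exception (c) fails — there is no Schedule 3 Registration in force.
Exception (d) fails — the reportable unit count is 30, short of 32.
Exception (e) requires that the owner holds a current Class E Exemption Letter from the Bramwell Regulator; but there is no Class E Exemption Letter in force, so (e) is unavailable.
No exception is made out. Nadia falls within the general rule.

Yes — Nadia must obtain a building permit.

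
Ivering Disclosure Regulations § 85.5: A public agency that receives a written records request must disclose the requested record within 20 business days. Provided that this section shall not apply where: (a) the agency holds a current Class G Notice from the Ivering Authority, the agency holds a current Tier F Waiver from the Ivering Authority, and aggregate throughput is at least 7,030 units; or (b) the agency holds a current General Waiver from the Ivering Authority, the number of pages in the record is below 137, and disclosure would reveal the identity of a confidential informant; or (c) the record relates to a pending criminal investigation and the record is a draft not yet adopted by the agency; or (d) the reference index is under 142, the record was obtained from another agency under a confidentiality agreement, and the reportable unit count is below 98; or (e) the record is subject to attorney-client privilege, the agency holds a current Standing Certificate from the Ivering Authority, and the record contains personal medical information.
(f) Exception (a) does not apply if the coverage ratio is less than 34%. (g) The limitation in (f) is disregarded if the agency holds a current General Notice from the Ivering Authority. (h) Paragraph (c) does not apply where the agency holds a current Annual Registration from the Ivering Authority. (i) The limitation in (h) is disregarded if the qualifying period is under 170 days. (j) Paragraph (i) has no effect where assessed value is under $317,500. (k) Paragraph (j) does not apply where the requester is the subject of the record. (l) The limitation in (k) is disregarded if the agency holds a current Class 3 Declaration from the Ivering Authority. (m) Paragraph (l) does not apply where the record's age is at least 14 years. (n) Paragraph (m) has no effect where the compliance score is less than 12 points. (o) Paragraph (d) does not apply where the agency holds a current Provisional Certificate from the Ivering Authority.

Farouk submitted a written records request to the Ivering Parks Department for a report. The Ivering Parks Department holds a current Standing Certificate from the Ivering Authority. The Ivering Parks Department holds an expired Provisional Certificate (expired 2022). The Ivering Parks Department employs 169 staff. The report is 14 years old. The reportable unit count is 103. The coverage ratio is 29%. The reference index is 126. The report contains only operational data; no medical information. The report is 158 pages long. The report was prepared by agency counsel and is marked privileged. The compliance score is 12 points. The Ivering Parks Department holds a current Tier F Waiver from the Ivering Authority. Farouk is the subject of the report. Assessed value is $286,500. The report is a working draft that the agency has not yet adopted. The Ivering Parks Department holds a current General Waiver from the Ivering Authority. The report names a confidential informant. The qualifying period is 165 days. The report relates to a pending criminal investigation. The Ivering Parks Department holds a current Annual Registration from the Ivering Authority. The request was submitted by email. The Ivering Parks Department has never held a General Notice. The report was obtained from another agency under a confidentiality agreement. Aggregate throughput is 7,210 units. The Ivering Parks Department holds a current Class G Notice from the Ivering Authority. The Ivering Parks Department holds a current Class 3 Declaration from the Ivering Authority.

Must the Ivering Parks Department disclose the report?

No — exception (c) applies; the Ivering Parks Department is not required to disclose the report.

Exception (a)'s conditions are all satisfied: a current Class G Notice is held; a current Tier F Waiver is held; aggregate throughput is 7,210 units, meeting the 7,030 units threshold. But applying paragraphs (f)–(g): (f) applies — the coverage ratio is 29%, less than the 34% limit. (g), which would lift (f), is not triggered — the General Notice is not current. Exception (a) does not apply.
Exception (b) does not apply: the number of pages in the record is 158, not below 137.
Exception (c)'s conditions are all satisfied: the report relates to a pending investigation; the report is an unadopted draft. Under paragraphs (h)–(n): (h) would limit (c) — a current Annual Registration is held — but (i) sets (h) aside: (i) operates against (h): the qualifying period is 165 days, under the 170 days limit. (j) would limit (i) — assessed value is $286,500, under the $317,500 limit — but (k) sets (j) aside: (k) applies — Farouk is the subject of the report. (l) would limit (k) — a current Class 3 Declaration is held — but (m) sets (l) aside: (m) operates against (l): the record's age is 14 years, meeting the 14 years threshold. (n) does not operate here (the compliance score is 12 points, not less than 12 points), so (m) stands. Exception (c) stands.
Exception (d) fails — the reportable unit count is 103, not below 98.
Exception (e) does not apply: the report contains only operational data.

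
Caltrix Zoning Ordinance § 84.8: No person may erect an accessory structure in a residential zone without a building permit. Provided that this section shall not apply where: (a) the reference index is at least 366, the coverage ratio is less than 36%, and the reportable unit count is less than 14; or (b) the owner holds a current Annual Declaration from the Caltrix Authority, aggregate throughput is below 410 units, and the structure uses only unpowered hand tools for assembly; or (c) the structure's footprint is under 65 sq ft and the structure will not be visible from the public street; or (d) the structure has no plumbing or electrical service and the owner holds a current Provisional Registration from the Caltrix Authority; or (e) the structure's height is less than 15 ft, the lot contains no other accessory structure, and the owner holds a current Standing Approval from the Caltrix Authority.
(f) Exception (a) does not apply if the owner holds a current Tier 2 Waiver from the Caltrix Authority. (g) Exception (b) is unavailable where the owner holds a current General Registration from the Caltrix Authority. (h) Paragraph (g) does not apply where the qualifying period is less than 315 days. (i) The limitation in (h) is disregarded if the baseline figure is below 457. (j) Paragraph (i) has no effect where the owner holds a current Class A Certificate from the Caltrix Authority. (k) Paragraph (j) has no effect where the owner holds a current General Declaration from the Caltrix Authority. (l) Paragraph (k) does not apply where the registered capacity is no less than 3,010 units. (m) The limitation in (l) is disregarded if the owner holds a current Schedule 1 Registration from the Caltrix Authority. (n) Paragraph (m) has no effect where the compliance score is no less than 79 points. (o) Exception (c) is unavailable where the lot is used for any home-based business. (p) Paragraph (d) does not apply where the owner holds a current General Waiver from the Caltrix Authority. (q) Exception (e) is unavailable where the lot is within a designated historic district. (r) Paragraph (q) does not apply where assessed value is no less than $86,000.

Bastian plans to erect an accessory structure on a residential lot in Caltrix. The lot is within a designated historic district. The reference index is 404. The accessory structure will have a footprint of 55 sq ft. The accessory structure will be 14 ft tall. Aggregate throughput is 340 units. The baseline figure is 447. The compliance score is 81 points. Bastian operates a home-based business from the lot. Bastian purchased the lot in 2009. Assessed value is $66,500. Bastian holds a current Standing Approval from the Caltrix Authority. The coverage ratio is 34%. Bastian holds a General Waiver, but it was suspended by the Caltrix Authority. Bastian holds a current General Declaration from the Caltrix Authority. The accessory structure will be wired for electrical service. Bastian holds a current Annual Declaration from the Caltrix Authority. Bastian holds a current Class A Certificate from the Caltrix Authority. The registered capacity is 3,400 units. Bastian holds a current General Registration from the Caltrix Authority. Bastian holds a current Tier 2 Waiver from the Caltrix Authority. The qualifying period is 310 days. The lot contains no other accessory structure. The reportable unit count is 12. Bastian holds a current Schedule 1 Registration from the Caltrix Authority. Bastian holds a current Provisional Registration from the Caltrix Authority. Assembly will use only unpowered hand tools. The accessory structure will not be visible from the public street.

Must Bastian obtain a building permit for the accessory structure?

No — exception (b) applies; Bastian does not need a building permit.

Exception (a): the reference index is 404, meeting the 366 threshold; the coverage ratio is 34%, less than the 36% limit; the reportable unit count is 12, less than the 14 limit — every condition holds. But applying paragraph (f): (f) operates against (a): a current Tier 2 Waiver is held. Exception (a) does not apply.
All of (b)'s requirements are met (a current Annual Declaration is held; aggregate throughput is 340 units, below the 410 units limit; assembly uses only hand tools). As to paragraphs (g)–(n): (g) applies (a current General Registration is held), but is itself disapplied by (h): (h) operates against (g): the qualifying period is 310 days, less than the 315 days limit. (i) would limit (h) — the baseline figure is 447, below the 457 limit — but (j) sets (i) aside: (j) operates against (i): a current Class A Certificate is held. (k) is engaged (a current General Declaration is held), but is displaced by (l): (l) operates against (k): the registered capacity is 3,400 units, meeting the 3,010 units threshold. (m) is engaged (a current Schedule 1 Registration is held), but is set aside by (n): (n) operates against (m): the compliance score is 81 points, meeting the 79 points threshold. Exception (b) stands.
Exception (c)'s conditions are all satisfied: the structure's footprint is 55 sq ft, under the 65 sq ft limit; the structure will not be visible from the street. But applying paragraph (o): (o) applies — a home-based business operates on the lot. So (c) is unavailable.
Exception (d) does not apply: electrical service is planned.
Exception (e)'s conditions are all satisfied: the structure's height is 14 ft, less than the 15 ft limit; the lot has no other accessory structure; a current Standing Approval is held. But applying paragraphs (q)–(r): (q) is triggered — the lot is in a historic district. (r), which would lift (q), does not operate here — assessed value is $66,500, short of $86,000. So (e) is unavailable.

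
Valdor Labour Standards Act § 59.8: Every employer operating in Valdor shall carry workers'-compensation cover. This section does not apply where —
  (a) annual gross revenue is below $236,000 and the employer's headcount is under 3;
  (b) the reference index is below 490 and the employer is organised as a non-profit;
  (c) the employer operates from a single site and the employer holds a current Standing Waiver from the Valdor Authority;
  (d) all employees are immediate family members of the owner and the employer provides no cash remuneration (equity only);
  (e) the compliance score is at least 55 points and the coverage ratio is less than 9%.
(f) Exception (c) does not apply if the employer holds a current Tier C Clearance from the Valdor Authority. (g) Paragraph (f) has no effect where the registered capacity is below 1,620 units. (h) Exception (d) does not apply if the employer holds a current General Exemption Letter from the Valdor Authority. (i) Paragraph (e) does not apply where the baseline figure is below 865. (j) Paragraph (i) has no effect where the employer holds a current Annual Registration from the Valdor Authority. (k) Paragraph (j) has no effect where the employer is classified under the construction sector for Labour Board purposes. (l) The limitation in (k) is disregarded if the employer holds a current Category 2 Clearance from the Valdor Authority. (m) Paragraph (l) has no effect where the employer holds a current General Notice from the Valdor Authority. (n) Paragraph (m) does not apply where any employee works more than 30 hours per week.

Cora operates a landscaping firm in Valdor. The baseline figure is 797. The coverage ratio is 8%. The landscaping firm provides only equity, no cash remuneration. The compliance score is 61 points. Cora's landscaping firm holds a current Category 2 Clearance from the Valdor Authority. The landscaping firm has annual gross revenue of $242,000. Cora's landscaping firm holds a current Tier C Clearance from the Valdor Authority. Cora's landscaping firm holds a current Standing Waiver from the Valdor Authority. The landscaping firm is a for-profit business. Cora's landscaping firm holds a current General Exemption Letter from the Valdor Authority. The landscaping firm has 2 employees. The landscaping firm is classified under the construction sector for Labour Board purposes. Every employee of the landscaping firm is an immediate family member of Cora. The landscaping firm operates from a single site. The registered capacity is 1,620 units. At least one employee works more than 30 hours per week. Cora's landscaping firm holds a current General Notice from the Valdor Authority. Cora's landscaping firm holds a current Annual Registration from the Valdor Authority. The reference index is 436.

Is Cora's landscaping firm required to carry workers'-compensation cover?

No — exception (e) applies; Cora's landscaping firm is not required to carry workers'-compensation cover.

Exception (a) fails — annual gross revenue is $242,000, not below $236,000.
Exception (b) does not apply: the employer is for-profit.
Exception (c)'s conditions are all satisfied: the employer operates from a single site; a current Standing Waiver is held. But: (f) applies — a current Tier C Clearance is held. (g) does not operate here (the registered capacity is 1,620 units, not below 1,620 units), so (f) stands. So (c) is unavailable.
Exception (d) is satisfied on its face — every employee is an immediate family member; remuneration is equity-only. Turning to paragraph (h): (h) operates against (d): a current General Exemption Letter is held. (d) is therefore removed.
Exception (e)'s conditions are all satisfied: the compliance score is 61 points, meeting the 55 points threshold; the coverage ratio is 8%, less than the 9% limit. Considering the limiting provisions: (i) would limit (e) — the baseline figure is 797, below the 865 limit — but (j) sets (i) aside: (j) is triggered — a current Annual Registration is held. (k) would limit (j) — the landscaping firm is classified under the construction sector — but (l) sets (k) aside: (l) applies — a current Category 2 Clearance is held. (m) would limit (l) — a current General Notice is held — but (n) sets (m) aside: (n) operates against (m): at least one employee exceeds 30 hours/week. So (e) applies.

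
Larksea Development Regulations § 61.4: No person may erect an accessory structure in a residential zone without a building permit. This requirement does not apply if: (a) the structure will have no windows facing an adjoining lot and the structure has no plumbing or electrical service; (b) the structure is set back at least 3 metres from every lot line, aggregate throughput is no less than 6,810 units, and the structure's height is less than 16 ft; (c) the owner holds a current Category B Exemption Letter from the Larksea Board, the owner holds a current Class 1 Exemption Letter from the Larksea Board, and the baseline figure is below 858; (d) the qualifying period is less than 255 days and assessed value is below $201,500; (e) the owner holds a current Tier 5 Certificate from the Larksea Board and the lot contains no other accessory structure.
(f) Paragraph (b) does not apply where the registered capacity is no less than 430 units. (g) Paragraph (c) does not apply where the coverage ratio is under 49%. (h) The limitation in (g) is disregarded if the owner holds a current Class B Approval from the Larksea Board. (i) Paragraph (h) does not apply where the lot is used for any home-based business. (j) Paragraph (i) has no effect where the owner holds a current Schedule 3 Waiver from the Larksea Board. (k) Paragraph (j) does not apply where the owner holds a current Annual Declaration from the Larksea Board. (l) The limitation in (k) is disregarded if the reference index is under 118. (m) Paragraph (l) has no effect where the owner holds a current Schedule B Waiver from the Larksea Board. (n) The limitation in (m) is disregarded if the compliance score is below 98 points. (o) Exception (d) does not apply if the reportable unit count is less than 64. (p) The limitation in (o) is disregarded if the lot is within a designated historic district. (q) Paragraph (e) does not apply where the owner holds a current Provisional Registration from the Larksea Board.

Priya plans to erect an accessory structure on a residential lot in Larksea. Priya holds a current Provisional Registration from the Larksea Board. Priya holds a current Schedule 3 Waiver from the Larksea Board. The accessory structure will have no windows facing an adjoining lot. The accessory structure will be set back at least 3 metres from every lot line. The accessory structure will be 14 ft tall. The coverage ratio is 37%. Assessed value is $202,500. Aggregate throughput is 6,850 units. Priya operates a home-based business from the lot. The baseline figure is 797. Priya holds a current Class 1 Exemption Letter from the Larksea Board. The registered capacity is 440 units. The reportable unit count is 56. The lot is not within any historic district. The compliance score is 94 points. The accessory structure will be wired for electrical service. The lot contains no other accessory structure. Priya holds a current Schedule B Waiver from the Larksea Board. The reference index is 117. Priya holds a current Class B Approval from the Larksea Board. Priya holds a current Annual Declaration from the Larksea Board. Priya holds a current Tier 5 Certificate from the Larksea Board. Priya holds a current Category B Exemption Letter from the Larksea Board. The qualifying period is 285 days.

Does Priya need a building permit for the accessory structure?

Exception (a) does not apply: electrical service is planned.
All of (b)'s requirements are met (the setback is at least 3 m on every side; aggregate throughput is 6,850 units, meeting the 6,810 units threshold; the structure's height is 14 ft, less than the 16 ft limit). Turning to paragraph (f): (f) is engaged — the registered capacity is 440 units, meeting the 430 units threshold. (b) is therefore removed.
Exception (c): a current Category B Exemption Letter is held; a current Class 1 Exemption Letter is held; the baseline figure is 797, below the 858 limit — every condition holds. Considering the limiting provisions: (g) is engaged (the coverage ratio is 37%, under the 49% limit), but is itself disapplied by (h): (h) operates against (g): a current Class B Approval is held. (i) is engaged (a home-based business operates on the lot), but is overridden by (j): (j) is triggered — a current Schedule 3 Waiver is held. (k) operates (a current Annual Declaration is held), but is displaced by (l): (l) operates against (k): the reference index is 117, under the 118 limit. (m) would limit (l) — a current Schedule B Waiver is held — but (n) sets (m) aside: (n) operates — the compliance score is 94 points, below the 98 points limit. So (c) applies.
Exception (d) does not apply: the qualifying period is 285 days, not less than 255 days.
Exception (e)'s conditions are all satisfied: a current Tier 5 Certificate is held; the lot has no other accessory structure. But applying paragraph (q): (q) operates against (e): a current Provisional Registration is held. Exception (e) does not apply.

No — exception (c) applies; Priya does not need a building permit.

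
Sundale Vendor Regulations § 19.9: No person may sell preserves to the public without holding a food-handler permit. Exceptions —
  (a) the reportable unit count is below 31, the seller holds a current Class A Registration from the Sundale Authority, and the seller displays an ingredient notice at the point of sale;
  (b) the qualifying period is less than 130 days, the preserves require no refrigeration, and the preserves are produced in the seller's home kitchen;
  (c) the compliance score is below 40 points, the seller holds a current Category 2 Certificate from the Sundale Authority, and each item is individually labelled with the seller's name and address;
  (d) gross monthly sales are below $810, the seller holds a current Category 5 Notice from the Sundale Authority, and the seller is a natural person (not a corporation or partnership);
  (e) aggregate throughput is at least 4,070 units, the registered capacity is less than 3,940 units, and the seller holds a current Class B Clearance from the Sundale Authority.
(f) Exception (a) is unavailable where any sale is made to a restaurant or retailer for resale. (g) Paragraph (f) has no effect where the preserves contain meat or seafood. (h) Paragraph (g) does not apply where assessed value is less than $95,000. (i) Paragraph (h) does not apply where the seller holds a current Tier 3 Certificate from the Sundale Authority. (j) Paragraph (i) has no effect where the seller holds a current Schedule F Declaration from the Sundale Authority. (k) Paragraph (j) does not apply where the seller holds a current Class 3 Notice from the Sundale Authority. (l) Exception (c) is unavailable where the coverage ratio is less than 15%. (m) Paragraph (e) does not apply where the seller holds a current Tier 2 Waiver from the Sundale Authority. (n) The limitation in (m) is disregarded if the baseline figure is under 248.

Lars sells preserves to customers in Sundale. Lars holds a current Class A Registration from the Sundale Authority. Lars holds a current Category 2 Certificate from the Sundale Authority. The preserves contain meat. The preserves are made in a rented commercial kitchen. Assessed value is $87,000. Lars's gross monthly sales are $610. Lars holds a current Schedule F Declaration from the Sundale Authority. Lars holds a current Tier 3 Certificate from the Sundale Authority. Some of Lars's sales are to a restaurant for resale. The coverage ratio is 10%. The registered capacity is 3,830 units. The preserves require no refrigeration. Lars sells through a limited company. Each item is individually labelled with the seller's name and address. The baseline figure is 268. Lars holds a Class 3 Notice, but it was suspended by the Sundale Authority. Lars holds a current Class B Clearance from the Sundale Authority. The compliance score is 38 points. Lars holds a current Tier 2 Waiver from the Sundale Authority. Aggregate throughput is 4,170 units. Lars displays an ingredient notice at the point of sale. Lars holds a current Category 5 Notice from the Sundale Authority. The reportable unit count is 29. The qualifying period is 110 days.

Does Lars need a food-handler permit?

Yes — Lars must hold a food-handler permit.

Exception (a)'s conditions are all satisfied: the reportable unit count is 29, below the 31 limit; a current Class A Registration is held; an ingredient notice is displayed. But: (f) applies — some sales are to a restaurant for resale. (g) is triggered (the preserves contain meat), but is itself disapplied by (h): (h) applies — assessed value is $87,000, less than the $95,000 limit. (i) operates (a current Tier 3 Certificate is held), but is displaced by (j): (j) operates against (i): a current Schedule F Declaration is held. (k), which would lift (j), is inapplicable — no current Class 3 Notice is held. (a) is therefore removed.
Exception (b) requires that the preserves are produced in the seller's home kitchen; but the preserves are made in a commercial kitchen, not a home kitchen, so (b) is unavailable.
Exception (c)'s conditions are all satisfied: the compliance score is 38 points, below the 40 points limit; a current Category 2 Certificate is held; items are individually labelled. Turning to paragraph (l): (l) is triggered — the coverage ratio is 10%, less than the 15% limit. So (c) is unavailable.
Exception (d) does not apply: the seller operates through a limited company.
Exception (e): aggregate throughput is 4,170 units, meeting the 4,070 units threshold; the registered capacity is 3,830 units, less than the 3,940 units limit; a current Class B Clearance is held — every condition holds. However, paragraphs (m)–(n) must be considered: (m) operates against (e): a current Tier 2 Waiver is held. (n), which would lift (m), is not engaged — the baseline figure is 268, not under 248. (e) is therefore removed.
Every exception is unavailable, so the rule governs.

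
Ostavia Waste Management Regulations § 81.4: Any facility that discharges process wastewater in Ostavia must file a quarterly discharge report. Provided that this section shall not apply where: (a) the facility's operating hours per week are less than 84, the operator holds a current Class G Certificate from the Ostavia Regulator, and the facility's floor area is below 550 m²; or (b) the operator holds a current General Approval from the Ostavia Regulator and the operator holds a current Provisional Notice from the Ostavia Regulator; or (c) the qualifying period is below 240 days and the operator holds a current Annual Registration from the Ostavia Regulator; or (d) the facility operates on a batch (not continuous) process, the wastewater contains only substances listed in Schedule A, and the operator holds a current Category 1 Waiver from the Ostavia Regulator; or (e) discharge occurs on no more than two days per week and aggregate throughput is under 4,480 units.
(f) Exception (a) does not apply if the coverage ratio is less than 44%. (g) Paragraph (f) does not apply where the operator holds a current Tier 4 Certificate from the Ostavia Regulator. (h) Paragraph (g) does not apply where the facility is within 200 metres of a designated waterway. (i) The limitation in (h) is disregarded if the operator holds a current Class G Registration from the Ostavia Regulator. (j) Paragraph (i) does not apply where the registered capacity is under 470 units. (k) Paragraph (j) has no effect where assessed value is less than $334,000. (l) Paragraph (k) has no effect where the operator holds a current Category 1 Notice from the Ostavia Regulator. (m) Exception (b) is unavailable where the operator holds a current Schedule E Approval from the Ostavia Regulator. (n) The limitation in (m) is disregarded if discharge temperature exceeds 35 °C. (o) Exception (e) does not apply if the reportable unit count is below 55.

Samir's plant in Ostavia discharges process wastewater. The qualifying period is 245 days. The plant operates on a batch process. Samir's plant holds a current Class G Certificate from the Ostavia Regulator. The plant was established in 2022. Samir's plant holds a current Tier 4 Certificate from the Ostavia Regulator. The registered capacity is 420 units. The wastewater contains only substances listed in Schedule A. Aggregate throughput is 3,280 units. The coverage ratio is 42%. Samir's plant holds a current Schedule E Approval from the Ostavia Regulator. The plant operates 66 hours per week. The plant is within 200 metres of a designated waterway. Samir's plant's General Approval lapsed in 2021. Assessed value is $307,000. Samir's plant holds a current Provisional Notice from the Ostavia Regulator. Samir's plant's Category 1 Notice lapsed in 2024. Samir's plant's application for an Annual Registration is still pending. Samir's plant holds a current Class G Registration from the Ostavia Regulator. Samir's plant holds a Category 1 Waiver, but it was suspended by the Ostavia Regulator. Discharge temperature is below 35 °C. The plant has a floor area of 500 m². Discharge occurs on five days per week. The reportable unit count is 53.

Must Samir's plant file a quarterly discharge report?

Exception (a): the facility's operating hours per week are 66, less than the 84 limit; a current Class G Certificate is held; the facility's floor area is 500 m², below the 550 m² limit — every condition holds. Applying paragraphs (f)–(l): (f) is engaged (the coverage ratio is 42%, less than the 44% limit), but is overridden by (g): (g) operates — a current Tier 4 Certificate is held. (h) operates (the plant is within 200 m of a designated waterway), but is set aside by (i): (i) operates — a current Class G Registration is held. (j) is triggered (the registered capacity is 420 units, under the 470 units limit), but is displaced by (k): (k) is engaged — assessed value is $307,000, less than the $334,000 limit. (l) does not operate here (no current Category 1 Notice is held), so (k) stands. (a) remains available.
Exception (b) does not apply: there is no General Approval in force.
Exception (c) does not apply: the qualifying period is 245 days, not below 240 days.
Exception (d) does not apply: there is no Category 1 Waiver in force.
Exception (e) fails — discharge occurs on five days per week.

No — exception (a) applies; Samir's plant is not required to file a quarterly discharge report.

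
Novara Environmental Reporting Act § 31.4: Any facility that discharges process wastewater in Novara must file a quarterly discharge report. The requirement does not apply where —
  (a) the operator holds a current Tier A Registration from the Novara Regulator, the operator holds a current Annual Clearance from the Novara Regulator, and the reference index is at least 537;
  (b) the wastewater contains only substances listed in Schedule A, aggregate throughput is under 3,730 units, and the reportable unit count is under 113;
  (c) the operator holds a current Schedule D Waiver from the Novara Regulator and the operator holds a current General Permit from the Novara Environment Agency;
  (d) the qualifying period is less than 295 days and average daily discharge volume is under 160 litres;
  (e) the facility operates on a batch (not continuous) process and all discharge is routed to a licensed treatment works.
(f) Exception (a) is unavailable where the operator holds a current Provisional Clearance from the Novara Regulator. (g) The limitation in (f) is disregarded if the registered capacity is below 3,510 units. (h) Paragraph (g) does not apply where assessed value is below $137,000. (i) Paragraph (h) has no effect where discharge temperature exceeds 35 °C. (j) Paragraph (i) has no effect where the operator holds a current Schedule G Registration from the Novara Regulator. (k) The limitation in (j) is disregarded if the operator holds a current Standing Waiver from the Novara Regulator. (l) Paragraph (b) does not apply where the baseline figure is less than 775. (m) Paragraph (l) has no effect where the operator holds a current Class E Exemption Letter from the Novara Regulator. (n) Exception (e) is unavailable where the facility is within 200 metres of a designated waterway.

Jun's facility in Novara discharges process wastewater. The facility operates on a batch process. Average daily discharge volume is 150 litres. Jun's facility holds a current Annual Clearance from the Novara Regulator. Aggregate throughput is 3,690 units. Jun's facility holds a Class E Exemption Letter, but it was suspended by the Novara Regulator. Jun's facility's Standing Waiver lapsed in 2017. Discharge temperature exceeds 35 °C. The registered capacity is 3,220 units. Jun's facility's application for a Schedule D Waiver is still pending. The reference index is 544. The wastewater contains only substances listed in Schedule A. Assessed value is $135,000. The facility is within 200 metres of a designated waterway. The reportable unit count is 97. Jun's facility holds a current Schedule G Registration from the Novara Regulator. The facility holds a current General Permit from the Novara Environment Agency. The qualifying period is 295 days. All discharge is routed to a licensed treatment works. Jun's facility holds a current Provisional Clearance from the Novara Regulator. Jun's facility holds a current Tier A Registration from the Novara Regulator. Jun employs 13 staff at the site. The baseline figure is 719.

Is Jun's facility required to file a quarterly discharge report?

Yes — Jun's facility must file a quarterly discharge report.

Exception (a) is satisfied on its face — a current Tier A Registration is held; a current Annual Clearance is held; the reference index is 544, meeting the 537 threshold. Turning to paragraphs (f)–(k): (f) operates against (a): a current Provisional Clearance is held. (g) operates (the registered capacity is 3,220 units, below the 3,510 units limit), but is itself disapplied by (h): (h) is engaged — assessed value is $135,000, below the $137,000 limit. (i) is triggered (discharge temperature exceeds 35 °C), but is set aside by (j): (j) operates — a current Schedule G Registration is held. (k) is not engaged (there is no Standing Waiver in force), so (j) stands. Exception (a) does not apply.
Exception (b) is satisfied on its face — the wastewater is Schedule-A-only; aggregate throughput is 3,690 units, under the 3,730 units limit; the reportable unit count is 97, under the 113 limit. Turning to paragraphs (l)–(m): (l) is engaged — the baseline figure is 719, less than the 775 limit. (m) does not operate here (the Class E Exemption Letter is not current), so (l) stands. Exception (b) does not apply.
Exception (c) fails — no current Schedule D Waiver is held.
Exception (d) does not apply: the qualifying period is 295 days, not less than 295 days.
Exception (e) is satisfied on its face — the facility operates on a batch process; discharge is routed to a licensed treatment works. However, paragraph (n) must be considered: (n) applies — the facility is within 200 m of a designated waterway. So (e) is unavailable.
None of the exceptions is available; § 31.4 applies in full.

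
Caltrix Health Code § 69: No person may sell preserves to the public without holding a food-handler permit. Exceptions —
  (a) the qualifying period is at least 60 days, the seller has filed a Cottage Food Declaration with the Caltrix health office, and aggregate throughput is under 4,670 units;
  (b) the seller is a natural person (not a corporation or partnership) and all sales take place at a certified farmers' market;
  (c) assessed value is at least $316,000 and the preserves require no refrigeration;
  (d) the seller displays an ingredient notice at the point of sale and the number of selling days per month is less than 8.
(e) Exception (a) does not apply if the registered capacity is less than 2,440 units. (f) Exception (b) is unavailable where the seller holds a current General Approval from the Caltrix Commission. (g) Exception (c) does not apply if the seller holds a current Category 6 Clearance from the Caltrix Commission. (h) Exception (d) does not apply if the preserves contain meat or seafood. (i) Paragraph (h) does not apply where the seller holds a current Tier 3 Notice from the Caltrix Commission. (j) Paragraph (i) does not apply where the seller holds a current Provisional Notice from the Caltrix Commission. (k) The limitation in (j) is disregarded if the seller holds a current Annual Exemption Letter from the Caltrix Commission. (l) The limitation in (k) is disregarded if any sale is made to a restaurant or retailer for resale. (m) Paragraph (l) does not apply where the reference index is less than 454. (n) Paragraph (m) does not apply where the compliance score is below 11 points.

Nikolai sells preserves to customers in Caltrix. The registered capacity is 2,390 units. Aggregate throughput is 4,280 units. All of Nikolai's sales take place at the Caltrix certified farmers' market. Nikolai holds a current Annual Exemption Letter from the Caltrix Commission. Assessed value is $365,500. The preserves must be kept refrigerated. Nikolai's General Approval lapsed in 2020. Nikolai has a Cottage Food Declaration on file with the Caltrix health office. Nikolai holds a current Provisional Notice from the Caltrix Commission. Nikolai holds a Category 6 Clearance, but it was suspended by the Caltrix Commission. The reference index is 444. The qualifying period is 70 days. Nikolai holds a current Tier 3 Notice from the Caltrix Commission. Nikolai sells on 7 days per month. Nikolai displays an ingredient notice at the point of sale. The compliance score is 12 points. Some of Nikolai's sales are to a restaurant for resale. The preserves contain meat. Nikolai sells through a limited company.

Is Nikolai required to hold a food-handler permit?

Exception (a): the qualifying period is 70 days, meeting the 60 days threshold; a Cottage Food Declaration is on file; aggregate throughput is 4,280 units, under the 4,670 units limit — every condition holds. Turning to paragraph (e): (e) operates against (a): the registered capacity is 2,390 units, less than the 2,440 units limit. So (a) is unavailable.
Exception (b) requires that the seller is a natural person (not a corporation or partnership); but the seller operates through a limited company, so (b) is unavailable.
Exception (c) fails — the preserves require refrigeration.
Exception (d) is satisfied on its face — an ingredient notice is displayed; the number of selling days per month is 7, less than the 8 limit. Applying paragraphs (h)–(n): (h) would limit (d) — the preserves contain meat — but (i) sets (h) aside: (i) operates against (h): a current Tier 3 Notice is held. (j) is triggered (a current Provisional Notice is held), but is overridden by (k): (k) operates — a current Annual Exemption Letter is held. (l) applies (some sales are to a restaurant for resale), but is displaced by (m): (m) is triggered — the reference index is 444, less than the 454 limit. (n) does not operate here (the compliance score is 12 points, not below 11 points), so (m) stands. Exception (d) stands.

No — exception (d) applies; Nikolai is not required to hold a food-handler permit.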